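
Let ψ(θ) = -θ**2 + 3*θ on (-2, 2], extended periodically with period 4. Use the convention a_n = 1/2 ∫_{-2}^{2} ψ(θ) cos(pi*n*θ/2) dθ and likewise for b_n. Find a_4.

a_4 = 1/2 ∫_{-2}^{2} ψ(θ) cos(2*pi*θ) dθ.
Integrating by parts twice (tabular method), an antiderivative of (-θ**2 + 3*θ) cos(2*pi*θ) is -θ**2*sin(2*pi*θ)/(2*pi) + 3*θ*sin(2*pi*θ)/(2*pi) - θ*cos(2*pi*θ)/(2*pi**2) + sin(2*pi*θ)/(4*pi**3) + 3*cos(2*pi*θ)/(4*pi**2); evaluating from -2 to 2: ∫_{-2}^{2} (-θ**2 + 3*θ) cos(2*pi*θ) dθ = (-1/(4*pi**2)) - (7/(4*pi**2)) = -2/pi**2.
Hence a_4 = (1/2)·(-2/pi**2) = -1/pi**2.

-1/pi**2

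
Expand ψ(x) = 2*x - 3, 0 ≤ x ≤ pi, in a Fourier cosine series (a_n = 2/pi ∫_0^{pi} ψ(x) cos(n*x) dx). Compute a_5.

-8/(25*pi)

a_5 = 2/pi ∫_0^{pi} (2*x - 3) cos(5*x) dx.
Integrating by parts (boundary term plus one more integral), an antiderivative of (2*x - 3) cos(5*x) is 2*x*sin(5*x)/5 - 3*sin(5*x)/5 + 2*cos(5*x)/25; evaluating from 0 to pi: ∫_{0}^{pi} (2*x - 3) cos(5*x) dx = (-2/25) - (2/25) = -4/25.
Hence a_5 = (2/pi)·(-4/25) = -8/(25*pi).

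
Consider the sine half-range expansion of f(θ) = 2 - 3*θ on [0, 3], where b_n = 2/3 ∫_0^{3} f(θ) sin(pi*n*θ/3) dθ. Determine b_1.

b_1 = 2/3 ∫_0^{3} (2 - 3*θ) sin(pi*θ/3) dθ.
Integrating by parts (boundary term plus one more integral), an antiderivative of (2 - 3*θ) sin(pi*θ/3) is 9*θ*cos(pi*θ/3)/pi - 27*sin(pi*θ/3)/pi**2 - 6*cos(pi*θ/3)/pi; evaluating from 0 to 3: ∫_{0}^{3} (2 - 3*θ) sin(pi*θ/3) dθ = (-21/pi) - (-6/pi) = -15/pi.
Hence b_1 = (2/3)·(-15/pi) = -10/pi.

-10/pi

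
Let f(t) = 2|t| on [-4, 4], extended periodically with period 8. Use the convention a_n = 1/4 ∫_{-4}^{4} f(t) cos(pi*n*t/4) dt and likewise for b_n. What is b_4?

b_4 = 1/4 ∫_{-4}^{4} f(t) sin(pi*t) dt.
f is even and sin(pi*t) is odd, so the integrand is odd over a symmetric interval and the integral vanishes.

0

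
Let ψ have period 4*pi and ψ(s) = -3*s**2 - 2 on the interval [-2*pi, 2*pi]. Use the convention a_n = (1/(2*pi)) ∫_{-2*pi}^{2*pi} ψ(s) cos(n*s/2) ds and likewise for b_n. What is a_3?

a_3 = (1/(2*pi)) ∫_{-2*pi}^{2*pi} ψ(s) cos(3*s/2) ds.
ψ is even and cos(3*s/2) is even, so the integrand is even and a_3 = 1/pi ∫_0^{2*pi} ψ(s) cos(3*s/2) ds.
Integrating by parts twice (tabular method), an antiderivative of (-3*s**2 - 2) cos(3*s/2) is -2*s**2*sin(3*s/2) - 8*s*cos(3*s/2)/3 + 4*sin(3*s/2)/9; evaluating from 0 to 2*pi: ∫_{0}^{2*pi} (-3*s**2 - 2) cos(3*s/2) ds = (16*pi/3) - (0) = 16*pi/3.
Hence a_3 = (1/pi)·(16*pi/3) = 16/3.

16/3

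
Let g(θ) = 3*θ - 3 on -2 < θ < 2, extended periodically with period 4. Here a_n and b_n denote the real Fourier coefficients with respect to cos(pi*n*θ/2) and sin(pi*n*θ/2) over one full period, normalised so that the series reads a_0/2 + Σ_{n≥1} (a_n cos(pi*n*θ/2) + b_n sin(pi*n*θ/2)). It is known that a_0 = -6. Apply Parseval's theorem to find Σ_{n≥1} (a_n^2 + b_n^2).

Parseval: a_0^2/2 + Σ_{n≥1} (a_n^2+b_n^2) = 1/2 ∫_{-2}^{2} g(θ)^2 dθ = 42.
Subtract a_0^2/2 = 18: Σ (a_n^2+b_n^2) = 24.

24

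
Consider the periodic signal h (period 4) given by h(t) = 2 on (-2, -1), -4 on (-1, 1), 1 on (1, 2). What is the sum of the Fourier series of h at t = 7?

-1

t = 7 differs from t = -1 by 2 full period(s), and the series is 4-periodic.
At t = -1 the one-sided limits are h(-1^-) = 2 and h(-1^+) = -4.
By Dirichlet's theorem the series converges to their average, [(2) + (-4)]/2 = -1.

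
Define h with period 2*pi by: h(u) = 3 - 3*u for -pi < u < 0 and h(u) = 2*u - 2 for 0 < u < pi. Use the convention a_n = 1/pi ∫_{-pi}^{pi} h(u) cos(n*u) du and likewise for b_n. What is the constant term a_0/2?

a_0 = 1/pi ∫_{-pi}^{pi} h(u) du = 1/pi · (pi*(2 + 5*pi)/2) = 1 + 5*pi/2.
So the constant term a_0/2 = 1/2 + 5*pi/4.

1/2 + 5*pi/4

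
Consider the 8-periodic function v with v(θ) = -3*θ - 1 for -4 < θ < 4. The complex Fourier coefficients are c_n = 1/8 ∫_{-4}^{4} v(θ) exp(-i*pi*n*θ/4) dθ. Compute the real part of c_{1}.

Since v is real-valued, Re(c_{1}) = 1/8 ∫_{-4}^{4} v(θ) cos(pi*θ/4) dθ = a_{1}/2.
Integrating by parts (boundary term plus one more integral), an antiderivative of (-3*θ - 1) cos(pi*θ/4) is -12*θ*sin(pi*θ/4)/pi - 4*sin(pi*θ/4)/pi - 48*cos(pi*θ/4)/pi**2; evaluating from -4 to 4: ∫_{-4}^{4} (-3*θ - 1) cos(pi*θ/4) dθ = (48/pi**2) - (48/pi**2) = 0.
Hence Re(c_{1}) = (1/8)·(0) = 0.

0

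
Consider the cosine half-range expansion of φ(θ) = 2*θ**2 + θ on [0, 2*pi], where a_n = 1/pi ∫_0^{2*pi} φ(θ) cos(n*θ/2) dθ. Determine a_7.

a_7 = 1/pi ∫_0^{2*pi} (2*θ**2 + θ) cos(7*θ/2) dθ.
Integrating by parts twice (tabular method), an antiderivative of (2*θ**2 + θ) cos(7*θ/2) is 4*θ**2*sin(7*θ/2)/7 + 2*θ*sin(7*θ/2)/7 + 16*θ*cos(7*θ/2)/49 - 32*sin(7*θ/2)/343 + 4*cos(7*θ/2)/49; evaluating from 0 to 2*pi: ∫_{0}^{2*pi} (2*θ**2 + θ) cos(7*θ/2) dθ = (-32*pi/49 - 4/49) - (4/49) = -32*pi/49 - 8/49.
Hence a_7 = (1/pi)·(-32*pi/49 - 8/49) = 8*(-4*pi - 1)/(49*pi).

8*(-4*pi - 1)/(49*pi)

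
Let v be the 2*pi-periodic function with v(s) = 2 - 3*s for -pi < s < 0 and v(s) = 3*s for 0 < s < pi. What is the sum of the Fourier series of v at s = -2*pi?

s = -2*pi differs from s = 0 by -1 full period(s), and the series is 2*pi-periodic.
At s = 0 the one-sided limits are v(0^-) = 2 and v(0^+) = 0.
By Dirichlet's theorem the series converges to their average, [(2) + (0)]/2 = 1.

1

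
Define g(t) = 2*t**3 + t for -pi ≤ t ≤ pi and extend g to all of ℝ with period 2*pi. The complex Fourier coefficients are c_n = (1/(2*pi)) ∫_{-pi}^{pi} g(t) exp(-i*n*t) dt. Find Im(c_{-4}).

Since g is real-valued, Im(c_{-4}) = -(1/(2*pi)) ∫_{-pi}^{pi} g(t) sin(-4*t) dt = b_{4}/2.
g is odd and sin(-4*t) is odd, so the integrand is even: ∫_{-pi}^{pi} g(t) sin(-4*t) dt = 2∫_0^{pi} g(t) sin(-4*t) dt.
Integrating by parts three times (tabular method), an antiderivative of (2*t**3 + t) sin(-4*t) is t**3*cos(4*t)/2 - 3*t**2*sin(4*t)/8 + t*cos(4*t)/16 - sin(4*t)/64; evaluating from 0 to pi: ∫_{0}^{pi} (2*t**3 + t) sin(-4*t) dt = (pi/16 + pi**3/2) - (0) = pi/16 + pi**3/2.
So ∫_{-pi}^{pi} g(t) sin(-4*t) dt = pi/8 + pi**3.
Hence Im(c_{-4}) = (-1/(2*pi))·(pi/8 + pi**3) = -pi**2/2 - 1/16.

-pi**2/2 - 1/16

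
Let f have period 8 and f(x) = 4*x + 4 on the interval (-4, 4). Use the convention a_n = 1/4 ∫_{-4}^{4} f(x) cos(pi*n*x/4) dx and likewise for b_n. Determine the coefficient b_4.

-8/pi

b_4 = 1/4 ∫_{-4}^{4} f(x) sin(pi*x) dx.
Integrating by parts (boundary term plus one more integral), an antiderivative of (4*x + 4) sin(pi*x) is -4*x*cos(pi*x)/pi + 4*sin(pi*x)/pi**2 - 4*cos(pi*x)/pi; evaluating from -4 to 4: ∫_{-4}^{4} (4*x + 4) sin(pi*x) dx = (-20/pi) - (12/pi) = -32/pi.
Hence b_4 = (1/4)·(-32/pi) = -8/pi.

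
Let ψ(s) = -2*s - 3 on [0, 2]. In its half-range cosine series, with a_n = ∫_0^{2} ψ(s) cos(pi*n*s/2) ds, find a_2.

a_2 = ∫_0^{2} (-2*s - 3) cos(pi*s) ds.
Integrating by parts (boundary term plus one more integral), an antiderivative of (-2*s - 3) cos(pi*s) is -2*s*sin(pi*s)/pi - 3*sin(pi*s)/pi - 2*cos(pi*s)/pi**2; evaluating from 0 to 2: ∫_{0}^{2} (-2*s - 3) cos(pi*s) ds = (-2/pi**2) - (-2/pi**2) = 0.
Hence a_2 = 0.

0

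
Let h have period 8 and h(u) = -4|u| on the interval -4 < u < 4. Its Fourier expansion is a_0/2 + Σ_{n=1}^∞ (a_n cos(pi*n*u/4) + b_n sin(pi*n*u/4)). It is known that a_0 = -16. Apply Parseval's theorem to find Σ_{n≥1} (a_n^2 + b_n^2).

Parseval: a_0^2/2 + Σ_{n≥1} (a_n^2+b_n^2) = 1/4 ∫_{-4}^{4} h(u)^2 du = 512/3.
Subtract a_0^2/2 = 128: Σ (a_n^2+b_n^2) = 128/3.

128/3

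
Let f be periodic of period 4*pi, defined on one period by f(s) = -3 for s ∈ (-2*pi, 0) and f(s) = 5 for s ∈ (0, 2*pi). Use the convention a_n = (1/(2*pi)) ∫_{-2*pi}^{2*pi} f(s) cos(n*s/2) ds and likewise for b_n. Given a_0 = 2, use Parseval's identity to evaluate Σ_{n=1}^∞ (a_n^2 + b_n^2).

Parseval: a_0^2/2 + Σ_{n≥1} (a_n^2+b_n^2) = (1/(2*pi)) ∫_{-2*pi}^{2*pi} f(s)^2 ds = 34.
Subtract a_0^2/2 = 2: Σ (a_n^2+b_n^2) = 32.

32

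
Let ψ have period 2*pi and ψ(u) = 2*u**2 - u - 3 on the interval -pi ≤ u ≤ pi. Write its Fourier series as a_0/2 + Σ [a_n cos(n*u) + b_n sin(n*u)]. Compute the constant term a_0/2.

a_0 = 1/pi ∫_{-pi}^{pi} ψ(u) du = 1/pi · (-6*pi + 4*pi**3/3) = -6 + 4*pi**2/3.
So the constant term a_0/2 = -3 + 2*pi**2/3.

-3 + 2*pi**2/3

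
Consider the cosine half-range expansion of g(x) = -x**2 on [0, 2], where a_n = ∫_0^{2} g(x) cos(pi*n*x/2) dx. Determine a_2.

a_2 = ∫_0^{2} (-x**2) cos(pi*x) dx.
Integrating by parts twice (tabular method), an antiderivative of (-x**2) cos(pi*x) is -x**2*sin(pi*x)/pi - 2*x*cos(pi*x)/pi**2 + 2*sin(pi*x)/pi**3; evaluating from 0 to 2: ∫_{0}^{2} (-x**2) cos(pi*x) dx = (-4/pi**2) - (0) = -4/pi**2.
Hence a_2 = -4/pi**2.

-4/pi**2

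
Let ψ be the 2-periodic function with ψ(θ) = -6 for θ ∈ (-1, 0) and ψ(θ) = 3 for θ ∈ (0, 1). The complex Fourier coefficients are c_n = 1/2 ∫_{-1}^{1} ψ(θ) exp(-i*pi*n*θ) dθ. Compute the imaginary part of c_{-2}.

Since ψ is real-valued, Im(c_{-2}) = -1/2 ∫_{-1}^{1} ψ(θ) sin(-2*pi*θ) dθ = b_{2}/2.
Split the integral at the breakpoints.
Directly, an antiderivative of (-6) sin(-2*pi*θ) is -3*cos(2*pi*θ)/pi; evaluating from -1 to 0: ∫_{-1}^{0} (-6) sin(-2*pi*θ) dθ = (-3/pi) - (-3/pi) = 0.
Directly, an antiderivative of (3) sin(-2*pi*θ) is 3*cos(2*pi*θ)/(2*pi); evaluating from 0 to 1: ∫_{0}^{1} (3) sin(-2*pi*θ) dθ = (3/(2*pi)) - (3/(2*pi)) = 0.
So ∫_{-1}^{1} ψ(θ) sin(-2*pi*θ) dθ = 0.
Hence Im(c_{-2}) = (-1/2)·(0) = 0.

0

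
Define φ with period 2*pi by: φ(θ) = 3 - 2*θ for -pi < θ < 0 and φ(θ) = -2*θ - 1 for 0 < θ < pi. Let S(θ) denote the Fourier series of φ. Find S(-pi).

1

At θ = -pi the one-sided limits are φ(-pi^-) = -2*pi - 1 and φ(-pi^+) = 3 + 2*pi.
By Dirichlet's theorem the series converges to their average, [(-2*pi - 1) + (3 + 2*pi)]/2 = 1.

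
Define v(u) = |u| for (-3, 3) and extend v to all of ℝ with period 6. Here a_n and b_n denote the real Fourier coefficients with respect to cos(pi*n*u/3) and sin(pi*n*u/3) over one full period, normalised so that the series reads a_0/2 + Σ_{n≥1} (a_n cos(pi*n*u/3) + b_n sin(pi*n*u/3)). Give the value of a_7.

-12/(49*pi**2)

a_7 = 1/3 ∫_{-3}^{3} v(u) cos(7*pi*u/3) du.
v is even and cos(7*pi*u/3) is even, so the integrand is even and a_7 = 2/3 ∫_0^{3} v(u) cos(7*pi*u/3) du.
Integrating by parts (boundary term plus one more integral), an antiderivative of (u) cos(7*pi*u/3) is 3*u*sin(7*pi*u/3)/(7*pi) + 9*cos(7*pi*u/3)/(49*pi**2); evaluating from 0 to 3: ∫_{0}^{3} (u) cos(7*pi*u/3) du = (-9/(49*pi**2)) - (9/(49*pi**2)) = -18/(49*pi**2).
Hence a_7 = (2/3)·(-18/(49*pi**2)) = -12/(49*pi**2).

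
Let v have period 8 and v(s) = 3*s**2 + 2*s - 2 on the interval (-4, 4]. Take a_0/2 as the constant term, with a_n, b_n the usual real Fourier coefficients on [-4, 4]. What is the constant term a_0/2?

14

a_0 = 1/4 ∫_{-4}^{4} v(s) ds = 1/4 · (112) = 28.
So the constant term a_0/2 = 14.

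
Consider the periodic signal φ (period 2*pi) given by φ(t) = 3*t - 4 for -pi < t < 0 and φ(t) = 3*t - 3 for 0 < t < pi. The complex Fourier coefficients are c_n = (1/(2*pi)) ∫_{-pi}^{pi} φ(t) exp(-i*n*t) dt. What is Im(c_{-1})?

1/pi + 3

Since φ is real-valued, Im(c_{-1}) = -(1/(2*pi)) ∫_{-pi}^{pi} φ(t) sin(-t) dt = b_{1}/2.
Split the integral at the breakpoints.
Integrating by parts (boundary term plus one more integral), an antiderivative of (3*t - 4) sin(-t) is 3*t*cos(t) - 3*sin(t) - 4*cos(t); evaluating from -pi to 0: ∫_{-pi}^{0} (3*t - 4) sin(-t) dt = (-4) - (4 + 3*pi) = -3*pi - 8.
Integrating by parts (boundary term plus one more integral), an antiderivative of (3*t - 3) sin(-t) is 3*t*cos(t) - 3*sin(t) - 3*cos(t); evaluating from 0 to pi: ∫_{0}^{pi} (3*t - 3) sin(-t) dt = (3 - 3*pi) - (-3) = 6 - 3*pi.
So ∫_{-pi}^{pi} φ(t) sin(-t) dt = -6*pi - 2.
Hence Im(c_{-1}) = (-1/(2*pi))·(-6*pi - 2) = 1/pi + 3.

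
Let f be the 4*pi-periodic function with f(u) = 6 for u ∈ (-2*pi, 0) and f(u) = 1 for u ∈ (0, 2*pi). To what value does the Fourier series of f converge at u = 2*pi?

7/2

At u = 2*pi the one-sided limits are f(2*pi^-) = 1 and f(2*pi^+) = 6.
By Dirichlet's theorem the series converges to their average, [(1) + (6)]/2 = 7/2.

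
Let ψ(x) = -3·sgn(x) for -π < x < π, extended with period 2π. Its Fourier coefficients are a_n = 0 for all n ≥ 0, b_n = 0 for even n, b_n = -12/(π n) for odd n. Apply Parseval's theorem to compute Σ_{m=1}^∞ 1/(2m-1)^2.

Parseval: Σ b_n^2 = (1/π) ∫_{-π}^{π} ψ(x)^2 dx = 18.
Only odd n contribute, with b_n^2 = 144/(π^2 n^2), so Σ_{m≥1} 1/(2m-1)^2 = π^2·(18)/144 = pi**2/8.

pi**2/8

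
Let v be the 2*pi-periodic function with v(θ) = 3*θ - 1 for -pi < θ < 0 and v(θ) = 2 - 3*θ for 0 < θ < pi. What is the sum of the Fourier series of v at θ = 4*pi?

1/2

θ = 4*pi differs from θ = 0 by 2 full period(s), and the series is 2*pi-periodic.
At θ = 0 the one-sided limits are v(0^-) = -1 and v(0^+) = 2.
By Dirichlet's theorem the series converges to their average, [(-1) + (2)]/2 = 1/2.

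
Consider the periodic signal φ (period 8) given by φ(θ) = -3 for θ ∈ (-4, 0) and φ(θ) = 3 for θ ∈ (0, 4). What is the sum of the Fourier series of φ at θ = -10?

-3

θ = -10 differs from θ = -2 by -1 full period(s), and the series is 8-periodic.
φ is continuous at θ = -2 with value -3, so the series converges to -3 there.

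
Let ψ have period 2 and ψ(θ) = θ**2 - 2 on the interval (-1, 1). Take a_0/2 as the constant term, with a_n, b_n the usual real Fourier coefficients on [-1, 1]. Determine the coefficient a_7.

a_7 = ∫_{-1}^{1} ψ(θ) cos(7*pi*θ) dθ.
ψ is even and cos(7*pi*θ) is even, so the integrand is even and a_7 = 2 ∫_0^{1} ψ(θ) cos(7*pi*θ) dθ.
Integrating by parts twice (tabular method), an antiderivative of (θ**2 - 2) cos(7*pi*θ) is θ**2*sin(7*pi*θ)/(7*pi) + 2*θ*cos(7*pi*θ)/(49*pi**2) - 2*sin(7*pi*θ)/(7*pi) - 2*sin(7*pi*θ)/(343*pi**3); evaluating from 0 to 1: ∫_{0}^{1} (θ**2 - 2) cos(7*pi*θ) dθ = (-2/(49*pi**2)) - (0) = -2/(49*pi**2).
Hence a_7 = 2·(-2/(49*pi**2)) = -4/(49*pi**2).

-4/(49*pi**2)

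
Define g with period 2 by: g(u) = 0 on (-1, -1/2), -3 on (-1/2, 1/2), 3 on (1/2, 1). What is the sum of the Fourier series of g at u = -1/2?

-3/2

At u = -1/2 the one-sided limits are g(-1/2^-) = 0 and g(-1/2^+) = -3.
By Dirichlet's theorem the series converges to their average, [(0) + (-3)]/2 = -3/2.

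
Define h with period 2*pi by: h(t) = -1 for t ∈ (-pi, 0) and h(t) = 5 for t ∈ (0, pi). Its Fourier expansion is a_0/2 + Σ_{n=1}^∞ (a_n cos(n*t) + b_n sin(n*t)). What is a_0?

a_0 = 1/pi ∫_{-pi}^{pi} h(t) dt = 1/pi · (4*pi) = 4.

4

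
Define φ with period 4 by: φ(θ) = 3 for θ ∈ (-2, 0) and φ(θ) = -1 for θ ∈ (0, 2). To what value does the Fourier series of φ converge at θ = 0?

At θ = 0 the one-sided limits are φ(0^-) = 3 and φ(0^+) = -1.
By Dirichlet's theorem the series converges to their average, [(3) + (-1)]/2 = 1.

1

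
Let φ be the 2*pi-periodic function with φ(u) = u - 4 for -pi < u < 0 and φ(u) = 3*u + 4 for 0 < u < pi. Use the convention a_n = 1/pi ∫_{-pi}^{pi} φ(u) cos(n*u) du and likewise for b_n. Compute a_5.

a_5 = 1/pi ∫_{-pi}^{pi} φ(u) cos(5*u) du.
Split the integral at the breakpoints.
Integrating by parts (boundary term plus one more integral), an antiderivative of (u - 4) cos(5*u) is u*sin(5*u)/5 - 4*sin(5*u)/5 + cos(5*u)/25; evaluating from -pi to 0: ∫_{-pi}^{0} (u - 4) cos(5*u) du = (1/25) - (-1/25) = 2/25.
Integrating by parts (boundary term plus one more integral), an antiderivative of (3*u + 4) cos(5*u) is 3*u*sin(5*u)/5 + 4*sin(5*u)/5 + 3*cos(5*u)/25; evaluating from 0 to pi: ∫_{0}^{pi} (3*u + 4) cos(5*u) du = (-3/25) - (3/25) = -6/25.
Summing the pieces and multiplying by (1/pi) gives a_5 = -4/(25*pi).

-4/(25*pi)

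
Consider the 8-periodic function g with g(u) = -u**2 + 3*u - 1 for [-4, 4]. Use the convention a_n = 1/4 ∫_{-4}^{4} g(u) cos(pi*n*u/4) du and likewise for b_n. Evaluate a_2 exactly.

-16/pi**2

a_2 = 1/4 ∫_{-4}^{4} g(u) cos(pi*u/2) du.
Integrating by parts twice (tabular method), an antiderivative of (-u**2 + 3*u - 1) cos(pi*u/2) is -2*u**2*sin(pi*u/2)/pi + 6*u*sin(pi*u/2)/pi - 8*u*cos(pi*u/2)/pi**2 - 2*sin(pi*u/2)/pi + 16*sin(pi*u/2)/pi**3 + 12*cos(pi*u/2)/pi**2; evaluating from -4 to 4: ∫_{-4}^{4} (-u**2 + 3*u - 1) cos(pi*u/2) du = (-20/pi**2) - (44/pi**2) = -64/pi**2.
Hence a_2 = (1/4)·(-64/pi**2) = -16/pi**2.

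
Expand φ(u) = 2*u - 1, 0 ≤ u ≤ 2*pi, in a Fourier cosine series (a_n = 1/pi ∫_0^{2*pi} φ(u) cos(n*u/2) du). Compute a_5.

a_5 = 1/pi ∫_0^{2*pi} (2*u - 1) cos(5*u/2) du.
Integrating by parts (boundary term plus one more integral), an antiderivative of (2*u - 1) cos(5*u/2) is 4*u*sin(5*u/2)/5 - 2*sin(5*u/2)/5 + 8*cos(5*u/2)/25; evaluating from 0 to 2*pi: ∫_{0}^{2*pi} (2*u - 1) cos(5*u/2) du = (-8/25) - (8/25) = -16/25.
Hence a_5 = (1/pi)·(-16/25) = -16/(25*pi).

-16/(25*pi)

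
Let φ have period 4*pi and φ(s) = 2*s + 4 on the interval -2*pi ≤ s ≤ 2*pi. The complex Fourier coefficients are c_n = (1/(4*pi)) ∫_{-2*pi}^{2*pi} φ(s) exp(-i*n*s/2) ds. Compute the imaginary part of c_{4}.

Since φ is real-valued, Im(c_{4}) = -(1/(4*pi)) ∫_{-2*pi}^{2*pi} φ(s) sin(2*s) ds = -b_{4}/2.
Integrating by parts (boundary term plus one more integral), an antiderivative of (2*s + 4) sin(2*s) is -s*cos(2*s) + sin(2*s)/2 - 2*cos(2*s); evaluating from -2*pi to 2*pi: ∫_{-2*pi}^{2*pi} (2*s + 4) sin(2*s) ds = (-2*pi - 2) - (-2 + 2*pi) = -4*pi.
Hence Im(c_{4}) = (-1/(4*pi))·(-4*pi) = 1.

1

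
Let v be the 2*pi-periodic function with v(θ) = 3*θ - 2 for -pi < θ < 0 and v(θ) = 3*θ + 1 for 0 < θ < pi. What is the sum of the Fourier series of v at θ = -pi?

-1/2

θ = -pi differs from θ = pi by -1 full period(s), and the series is 2*pi-periodic.
At θ = pi the one-sided limits are v(pi^-) = 1 + 3*pi and v(pi^+) = -3*pi - 2.
By Dirichlet's theorem the series converges to their average, [(1 + 3*pi) + (-3*pi - 2)]/2 = -1/2.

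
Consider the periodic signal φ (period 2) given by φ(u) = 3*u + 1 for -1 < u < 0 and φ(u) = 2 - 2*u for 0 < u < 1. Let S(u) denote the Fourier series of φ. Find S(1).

-1

At u = 1 the one-sided limits are φ(1^-) = 0 and φ(1^+) = -2.
By Dirichlet's theorem the series converges to their average, [(0) + (-2)]/2 = -1.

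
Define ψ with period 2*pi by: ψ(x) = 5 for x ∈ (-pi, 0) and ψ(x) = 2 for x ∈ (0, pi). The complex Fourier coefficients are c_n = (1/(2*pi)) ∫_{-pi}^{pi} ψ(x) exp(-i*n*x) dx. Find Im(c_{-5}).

Since ψ is real-valued, Im(c_{-5}) = -(1/(2*pi)) ∫_{-pi}^{pi} ψ(x) sin(-5*x) dx = b_{5}/2.
Split the integral at the breakpoints.
Directly, an antiderivative of (5) sin(-5*x) is cos(5*x); evaluating from -pi to 0: ∫_{-pi}^{0} (5) sin(-5*x) dx = (1) - (-1) = 2.
Directly, an antiderivative of (2) sin(-5*x) is 2*cos(5*x)/5; evaluating from 0 to pi: ∫_{0}^{pi} (2) sin(-5*x) dx = (-2/5) - (2/5) = -4/5.
So ∫_{-pi}^{pi} ψ(x) sin(-5*x) dx = 6/5.
Hence Im(c_{-5}) = (-1/(2*pi))·(6/5) = -3/(5*pi).

-3/(5*pi)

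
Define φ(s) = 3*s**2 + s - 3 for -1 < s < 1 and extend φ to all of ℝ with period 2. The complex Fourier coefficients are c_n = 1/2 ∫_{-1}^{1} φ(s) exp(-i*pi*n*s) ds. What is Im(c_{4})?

1/(4*pi)

Since φ is real-valued, Im(c_{4}) = -1/2 ∫_{-1}^{1} φ(s) sin(4*pi*s) ds = -b_{4}/2.
Integrating by parts twice (tabular method), an antiderivative of (3*s**2 + s - 3) sin(4*pi*s) is -3*s**2*cos(4*pi*s)/(4*pi) + 3*s*sin(4*pi*s)/(8*pi**2) - s*cos(4*pi*s)/(4*pi) + sin(4*pi*s)/(16*pi**2) + 3*cos(4*pi*s)/(32*pi**3) + 3*cos(4*pi*s)/(4*pi); evaluating from -1 to 1: ∫_{-1}^{1} (3*s**2 + s - 3) sin(4*pi*s) ds = ((3 - 8*pi**2)/(32*pi**3)) - ((3 + 8*pi**2)/(32*pi**3)) = -1/(2*pi).
Hence Im(c_{4}) = (-1/2)·(-1/(2*pi)) = 1/(4*pi).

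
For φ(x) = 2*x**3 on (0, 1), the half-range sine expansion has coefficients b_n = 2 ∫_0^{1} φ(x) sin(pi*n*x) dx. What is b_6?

(1 - 6*pi**2)/(9*pi**3)

b_6 = 2 ∫_0^{1} (2*x**3) sin(6*pi*x) dx.
Integrating by parts three times (tabular method), an antiderivative of (2*x**3) sin(6*pi*x) is -x**3*cos(6*pi*x)/(3*pi) + x**2*sin(6*pi*x)/(6*pi**2) + x*cos(6*pi*x)/(18*pi**3) - sin(6*pi*x)/(108*pi**4); evaluating from 0 to 1: ∫_{0}^{1} (2*x**3) sin(6*pi*x) dx = ((1 - 6*pi**2)/(18*pi**3)) - (0) = (1 - 6*pi**2)/(18*pi**3).
Hence b_6 = 2·((1 - 6*pi**2)/(18*pi**3)) = (1 - 6*pi**2)/(9*pi**3).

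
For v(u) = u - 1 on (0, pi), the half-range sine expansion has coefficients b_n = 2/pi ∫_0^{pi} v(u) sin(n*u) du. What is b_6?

-1/3

b_6 = 2/pi ∫_0^{pi} (u - 1) sin(6*u) du.
Integrating by parts (boundary term plus one more integral), an antiderivative of (u - 1) sin(6*u) is -u*cos(6*u)/6 + sin(6*u)/36 + cos(6*u)/6; evaluating from 0 to pi: ∫_{0}^{pi} (u - 1) sin(6*u) du = (1/6 - pi/6) - (1/6) = -pi/6.
Hence b_6 = (2/pi)·(-pi/6) = -1/3.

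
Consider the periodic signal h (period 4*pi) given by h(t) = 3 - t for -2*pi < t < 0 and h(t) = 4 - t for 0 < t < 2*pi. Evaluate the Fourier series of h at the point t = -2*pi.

7/2

At t = -2*pi the one-sided limits are h(-2*pi^-) = 4 - 2*pi and h(-2*pi^+) = 3 + 2*pi.
By Dirichlet's theorem the series converges to their average, [(4 - 2*pi) + (3 + 2*pi)]/2 = 7/2.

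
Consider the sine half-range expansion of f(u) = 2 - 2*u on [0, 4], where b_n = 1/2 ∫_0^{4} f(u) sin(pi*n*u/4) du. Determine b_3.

-8/(3*pi)

b_3 = 1/2 ∫_0^{4} (2 - 2*u) sin(3*pi*u/4) du.
Integrating by parts (boundary term plus one more integral), an antiderivative of (2 - 2*u) sin(3*pi*u/4) is 8*u*cos(3*pi*u/4)/(3*pi) - 32*sin(3*pi*u/4)/(9*pi**2) - 8*cos(3*pi*u/4)/(3*pi); evaluating from 0 to 4: ∫_{0}^{4} (2 - 2*u) sin(3*pi*u/4) du = (-8/pi) - (-8/(3*pi)) = -16/(3*pi).
Hence b_3 = (1/2)·(-16/(3*pi)) = -8/(3*pi).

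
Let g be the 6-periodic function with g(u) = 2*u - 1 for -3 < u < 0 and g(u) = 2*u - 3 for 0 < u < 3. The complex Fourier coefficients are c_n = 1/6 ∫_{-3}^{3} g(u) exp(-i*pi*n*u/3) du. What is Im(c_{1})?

-4/pi

Since g is real-valued, Im(c_{1}) = -1/6 ∫_{-3}^{3} g(u) sin(pi*u/3) du = -b_{1}/2.
Split the integral at the breakpoints.
Integrating by parts (boundary term plus one more integral), an antiderivative of (2*u - 1) sin(pi*u/3) is -6*u*cos(pi*u/3)/pi + 18*sin(pi*u/3)/pi**2 + 3*cos(pi*u/3)/pi; evaluating from -3 to 0: ∫_{-3}^{0} (2*u - 1) sin(pi*u/3) du = (3/pi) - (-21/pi) = 24/pi.
Integrating by parts (boundary term plus one more integral), an antiderivative of (2*u - 3) sin(pi*u/3) is -6*u*cos(pi*u/3)/pi + 18*sin(pi*u/3)/pi**2 + 9*cos(pi*u/3)/pi; evaluating from 0 to 3: ∫_{0}^{3} (2*u - 3) sin(pi*u/3) du = (9/pi) - (9/pi) = 0.
So ∫_{-3}^{3} g(u) sin(pi*u/3) du = 24/pi.
Hence Im(c_{1}) = (-1/6)·(24/pi) = -4/pi.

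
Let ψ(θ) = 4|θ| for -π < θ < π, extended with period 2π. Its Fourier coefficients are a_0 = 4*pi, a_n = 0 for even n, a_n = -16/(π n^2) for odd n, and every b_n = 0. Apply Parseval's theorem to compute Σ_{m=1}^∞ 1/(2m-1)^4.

pi**4/96

Parseval: a_0^2/2 + Σ a_n^2 = (1/π) ∫_{-π}^{π} ψ(θ)^2 dθ = 32*pi**2/3.
Subtract a_0^2/2 = 8*pi**2: Σ a_n^2 = 8*pi**2/3.
Only odd n contribute, with a_n^2 = 256/(π^2 n^4), so Σ_{m≥1} 1/(2m-1)^4 = π^2·(8*pi**2/3)/256 = pi**4/96.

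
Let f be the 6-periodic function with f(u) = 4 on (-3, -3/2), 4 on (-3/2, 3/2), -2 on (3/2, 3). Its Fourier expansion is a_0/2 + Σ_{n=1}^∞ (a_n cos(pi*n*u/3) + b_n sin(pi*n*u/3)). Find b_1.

-6/pi

b_1 = 1/3 ∫_{-3}^{3} f(u) sin(pi*u/3) du.
Split the integral at the breakpoints.
Directly, an antiderivative of (4) sin(pi*u/3) is -12*cos(pi*u/3)/pi; evaluating from -3 to -3/2: ∫_{-3}^{-3/2} (4) sin(pi*u/3) du = (0) - (12/pi) = -12/pi.
Directly, an antiderivative of (4) sin(pi*u/3) is -12*cos(pi*u/3)/pi; evaluating from -3/2 to 3/2: ∫_{-3/2}^{3/2} (4) sin(pi*u/3) du = (0) - (0) = 0.
Directly, an antiderivative of (-2) sin(pi*u/3) is 6*cos(pi*u/3)/pi; evaluating from 3/2 to 3: ∫_{3/2}^{3} (-2) sin(pi*u/3) du = (-6/pi) - (0) = -6/pi.
Summing the pieces and multiplying by (1/3) gives b_1 = -6/pi.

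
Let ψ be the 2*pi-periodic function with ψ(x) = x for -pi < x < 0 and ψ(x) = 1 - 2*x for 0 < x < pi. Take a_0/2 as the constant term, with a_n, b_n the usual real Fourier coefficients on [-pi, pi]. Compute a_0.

a_0 = 1/pi ∫_{-pi}^{pi} ψ(x) dx = 1/pi · (pi*(2 - 3*pi)/2) = 1 - 3*pi/2.

1 - 3*pi/2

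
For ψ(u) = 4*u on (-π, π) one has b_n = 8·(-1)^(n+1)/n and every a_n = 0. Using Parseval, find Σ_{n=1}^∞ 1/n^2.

Parseval: Σ b_n^2 = (1/π) ∫_{-π}^{π} ψ(u)^2 du = 32*pi**2/3.
Σ b_n^2 = Σ 64/n^2, so Σ 1/n^2 = (32*pi**2/3)/64 = pi**2/6.

pi**2/6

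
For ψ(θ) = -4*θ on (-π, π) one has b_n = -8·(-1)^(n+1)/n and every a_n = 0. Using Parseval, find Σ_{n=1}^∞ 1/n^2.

Parseval: Σ b_n^2 = (1/π) ∫_{-π}^{π} ψ(θ)^2 dθ = 32*pi**2/3.
Σ b_n^2 = Σ 64/n^2, so Σ 1/n^2 = (32*pi**2/3)/64 = pi**2/6.

pi**2/6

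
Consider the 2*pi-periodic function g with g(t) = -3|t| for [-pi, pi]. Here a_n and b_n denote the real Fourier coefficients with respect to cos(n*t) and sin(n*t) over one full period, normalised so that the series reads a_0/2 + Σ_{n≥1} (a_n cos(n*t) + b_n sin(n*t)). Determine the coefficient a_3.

4/(3*pi)

a_3 = 1/pi ∫_{-pi}^{pi} g(t) cos(3*t) dt.
g is even and cos(3*t) is even, so the integrand is even and a_3 = 2/pi ∫_0^{pi} g(t) cos(3*t) dt.
Integrating by parts (boundary term plus one more integral), an antiderivative of (-3*t) cos(3*t) is -t*sin(3*t) - cos(3*t)/3; evaluating from 0 to pi: ∫_{0}^{pi} (-3*t) cos(3*t) dt = (1/3) - (-1/3) = 2/3.
Hence a_3 = (2/pi)·(2/3) = 4/(3*pi).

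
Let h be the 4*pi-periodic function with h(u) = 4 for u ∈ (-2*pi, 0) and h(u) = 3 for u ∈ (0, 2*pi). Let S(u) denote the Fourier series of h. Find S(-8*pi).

u = -8*pi differs from u = 0 by -2 full period(s), and the series is 4*pi-periodic.
At u = 0 the one-sided limits are h(0^-) = 4 and h(0^+) = 3.
By Dirichlet's theorem the series converges to their average, [(4) + (3)]/2 = 7/2.

7/2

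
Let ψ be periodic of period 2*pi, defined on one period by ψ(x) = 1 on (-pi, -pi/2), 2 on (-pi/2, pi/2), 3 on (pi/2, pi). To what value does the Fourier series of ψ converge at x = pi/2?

At x = pi/2 the one-sided limits are ψ(pi/2^-) = 2 and ψ(pi/2^+) = 3.
By Dirichlet's theorem the series converges to their average, [(2) + (3)]/2 = 5/2.

5/2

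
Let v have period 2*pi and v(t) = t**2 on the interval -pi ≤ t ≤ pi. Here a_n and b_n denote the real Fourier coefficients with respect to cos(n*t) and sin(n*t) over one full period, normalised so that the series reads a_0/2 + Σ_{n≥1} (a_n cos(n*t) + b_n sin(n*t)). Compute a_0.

a_0 = 1/pi ∫_{-pi}^{pi} v(t) dt = 1/pi · (2*pi**3/3) = 2*pi**2/3.

2*pi**2/3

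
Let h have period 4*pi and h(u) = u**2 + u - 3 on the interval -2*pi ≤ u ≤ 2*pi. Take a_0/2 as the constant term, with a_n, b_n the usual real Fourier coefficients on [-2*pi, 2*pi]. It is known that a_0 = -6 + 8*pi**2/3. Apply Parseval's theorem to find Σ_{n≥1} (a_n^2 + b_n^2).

Parseval: a_0^2/2 + Σ_{n≥1} (a_n^2+b_n^2) = (1/(2*pi)) ∫_{-2*pi}^{2*pi} h(u)^2 du = -40*pi**2/3 + 18 + 32*pi**4/5.
Subtract a_0^2/2 = 2*(9 - 4*pi**2)**2/9: Σ (a_n^2+b_n^2) = 8*pi**2*(15 + 16*pi**2)/45.

8*pi**2*(15 + 16*pi**2)/45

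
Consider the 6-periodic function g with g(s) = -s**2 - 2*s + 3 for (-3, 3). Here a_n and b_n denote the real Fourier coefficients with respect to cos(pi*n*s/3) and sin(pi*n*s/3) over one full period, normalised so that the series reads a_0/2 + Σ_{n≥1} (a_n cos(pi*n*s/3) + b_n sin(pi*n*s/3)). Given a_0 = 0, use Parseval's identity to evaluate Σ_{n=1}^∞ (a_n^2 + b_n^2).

192/5

Parseval: a_0^2/2 + Σ_{n≥1} (a_n^2+b_n^2) = 1/3 ∫_{-3}^{3} g(s)^2 ds = 192/5.
Subtract a_0^2/2 = 0: Σ (a_n^2+b_n^2) = 192/5.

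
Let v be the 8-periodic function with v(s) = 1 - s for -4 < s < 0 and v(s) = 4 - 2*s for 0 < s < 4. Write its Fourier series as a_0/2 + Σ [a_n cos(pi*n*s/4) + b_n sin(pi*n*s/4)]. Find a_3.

8/(9*pi**2)

a_3 = 1/4 ∫_{-4}^{4} v(s) cos(3*pi*s/4) ds.
Split the integral at the breakpoints.
Integrating by parts (boundary term plus one more integral), an antiderivative of (1 - s) cos(3*pi*s/4) is -4*s*sin(3*pi*s/4)/(3*pi) + 4*sin(3*pi*s/4)/(3*pi) - 16*cos(3*pi*s/4)/(9*pi**2); evaluating from -4 to 0: ∫_{-4}^{0} (1 - s) cos(3*pi*s/4) ds = (-16/(9*pi**2)) - (16/(9*pi**2)) = -32/(9*pi**2).
Integrating by parts (boundary term plus one more integral), an antiderivative of (4 - 2*s) cos(3*pi*s/4) is -8*s*sin(3*pi*s/4)/(3*pi) + 16*sin(3*pi*s/4)/(3*pi) - 32*cos(3*pi*s/4)/(9*pi**2); evaluating from 0 to 4: ∫_{0}^{4} (4 - 2*s) cos(3*pi*s/4) ds = (32/(9*pi**2)) - (-32/(9*pi**2)) = 64/(9*pi**2).
Summing the pieces and multiplying by (1/4) gives a_3 = 8/(9*pi**2).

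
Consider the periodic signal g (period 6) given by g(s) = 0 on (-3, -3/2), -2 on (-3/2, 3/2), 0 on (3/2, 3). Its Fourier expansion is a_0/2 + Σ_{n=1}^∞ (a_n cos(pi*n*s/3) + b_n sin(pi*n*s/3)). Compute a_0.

a_0 = 1/3 ∫_{-3}^{3} g(s) ds = 1/3 · (-6) = -2.

-2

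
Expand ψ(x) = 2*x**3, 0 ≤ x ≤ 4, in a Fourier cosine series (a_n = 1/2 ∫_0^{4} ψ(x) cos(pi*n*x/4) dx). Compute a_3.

256*(4 - 9*pi**2)/(27*pi**4)

a_3 = 1/2 ∫_0^{4} (2*x**3) cos(3*pi*x/4) dx.
Integrating by parts three times (tabular method), an antiderivative of (2*x**3) cos(3*pi*x/4) is 8*x**3*sin(3*pi*x/4)/(3*pi) + 32*x**2*cos(3*pi*x/4)/(3*pi**2) - 256*x*sin(3*pi*x/4)/(9*pi**3) - 1024*cos(3*pi*x/4)/(27*pi**4); evaluating from 0 to 4: ∫_{0}^{4} (2*x**3) cos(3*pi*x/4) dx = (512*(2 - 9*pi**2)/(27*pi**4)) - (-1024/(27*pi**4)) = 512*(4 - 9*pi**2)/(27*pi**4).
Hence a_3 = (1/2)·(512*(4 - 9*pi**2)/(27*pi**4)) = 256*(4 - 9*pi**2)/(27*pi**4).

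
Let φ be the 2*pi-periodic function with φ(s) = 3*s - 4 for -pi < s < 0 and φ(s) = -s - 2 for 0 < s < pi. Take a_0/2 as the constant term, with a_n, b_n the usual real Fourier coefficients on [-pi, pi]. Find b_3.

2*(2 + pi)/(3*pi)

b_3 = 1/pi ∫_{-pi}^{pi} φ(s) sin(3*s) ds.
Split the integral at the breakpoints.
Integrating by parts (boundary term plus one more integral), an antiderivative of (3*s - 4) sin(3*s) is -s*cos(3*s) + sin(3*s)/3 + 4*cos(3*s)/3; evaluating from -pi to 0: ∫_{-pi}^{0} (3*s - 4) sin(3*s) ds = (4/3) - (-pi - 4/3) = 8/3 + pi.
Integrating by parts (boundary term plus one more integral), an antiderivative of (-s - 2) sin(3*s) is s*cos(3*s)/3 - sin(3*s)/9 + 2*cos(3*s)/3; evaluating from 0 to pi: ∫_{0}^{pi} (-s - 2) sin(3*s) ds = (-pi/3 - 2/3) - (2/3) = -4/3 - pi/3.
Summing the pieces and multiplying by (1/pi) gives b_3 = 2*(2 + pi)/(3*pi).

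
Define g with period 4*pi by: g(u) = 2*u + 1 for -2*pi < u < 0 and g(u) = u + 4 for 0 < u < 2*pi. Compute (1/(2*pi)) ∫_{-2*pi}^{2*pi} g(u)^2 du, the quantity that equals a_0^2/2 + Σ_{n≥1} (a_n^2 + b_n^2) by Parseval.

(1/(2*pi)) ∫_{-2*pi}^{2*pi} g(u)^2 du = (1/(2*pi)) · (2*pi*(12*pi + 51 + 20*pi**2)/3) = 4*pi + 17 + 20*pi**2/3.

4*pi + 17 + 20*pi**2/3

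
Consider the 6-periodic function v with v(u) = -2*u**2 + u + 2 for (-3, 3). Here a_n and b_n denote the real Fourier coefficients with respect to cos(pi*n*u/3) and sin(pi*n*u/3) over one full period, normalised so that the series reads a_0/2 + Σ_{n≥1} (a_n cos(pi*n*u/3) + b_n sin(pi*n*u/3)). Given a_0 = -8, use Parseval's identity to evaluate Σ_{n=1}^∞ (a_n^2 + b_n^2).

Parseval: a_0^2/2 + Σ_{n≥1} (a_n^2+b_n^2) = 1/3 ∫_{-3}^{3} v(u)^2 du = 478/5.
Subtract a_0^2/2 = 32: Σ (a_n^2+b_n^2) = 318/5.

318/5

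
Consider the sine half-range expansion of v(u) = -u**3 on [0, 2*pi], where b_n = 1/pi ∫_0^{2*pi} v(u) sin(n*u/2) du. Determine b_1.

b_1 = 1/pi ∫_0^{2*pi} (-u**3) sin(u/2) du.
Integrating by parts three times (tabular method), an antiderivative of (-u**3) sin(u/2) is 2*u**3*cos(u/2) - 12*u**2*sin(u/2) - 48*u*cos(u/2) + 96*sin(u/2); evaluating from 0 to 2*pi: ∫_{0}^{2*pi} (-u**3) sin(u/2) du = (16*pi*(6 - pi**2)) - (0) = 16*pi*(6 - pi**2).
Hence b_1 = (1/pi)·(16*pi*(6 - pi**2)) = 96 - 16*pi**2.

96 - 16*pi**2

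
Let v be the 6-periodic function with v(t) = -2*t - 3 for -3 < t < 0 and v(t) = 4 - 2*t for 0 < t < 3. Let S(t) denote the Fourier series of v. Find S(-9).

1/2

t = -9 differs from t = -3 by -1 full period(s), and the series is 6-periodic.
At t = -3 the one-sided limits are v(-3^-) = -2 and v(-3^+) = 3.
By Dirichlet's theorem the series converges to their average, [(-2) + (3)]/2 = 1/2.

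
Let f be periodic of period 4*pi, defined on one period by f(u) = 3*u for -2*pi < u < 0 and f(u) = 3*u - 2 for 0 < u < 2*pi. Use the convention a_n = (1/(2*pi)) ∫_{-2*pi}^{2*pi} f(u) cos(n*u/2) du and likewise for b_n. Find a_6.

0

a_6 = (1/(2*pi)) ∫_{-2*pi}^{2*pi} f(u) cos(3*u) du.
Split the integral at the breakpoints.
Integrating by parts (boundary term plus one more integral), an antiderivative of (3*u) cos(3*u) is u*sin(3*u) + cos(3*u)/3; evaluating from -2*pi to 0: ∫_{-2*pi}^{0} (3*u) cos(3*u) du = (1/3) - (1/3) = 0.
Integrating by parts (boundary term plus one more integral), an antiderivative of (3*u - 2) cos(3*u) is u*sin(3*u) - 2*sin(3*u)/3 + cos(3*u)/3; evaluating from 0 to 2*pi: ∫_{0}^{2*pi} (3*u - 2) cos(3*u) du = (1/3) - (1/3) = 0.
Summing the pieces and multiplying by (1/(2*pi)) gives a_6 = 0.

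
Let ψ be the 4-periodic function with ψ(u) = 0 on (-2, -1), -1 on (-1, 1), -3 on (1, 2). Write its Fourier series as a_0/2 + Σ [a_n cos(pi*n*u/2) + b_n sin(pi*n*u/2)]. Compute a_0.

a_0 = 1/2 ∫_{-2}^{2} ψ(u) du = 1/2 · (-5) = -5/2.

-5/2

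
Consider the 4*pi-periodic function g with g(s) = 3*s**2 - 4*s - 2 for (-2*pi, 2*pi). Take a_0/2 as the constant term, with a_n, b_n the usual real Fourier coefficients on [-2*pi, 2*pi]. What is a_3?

-16/3

a_3 = (1/(2*pi)) ∫_{-2*pi}^{2*pi} g(s) cos(3*s/2) ds.
Integrating by parts twice (tabular method), an antiderivative of (3*s**2 - 4*s - 2) cos(3*s/2) is 2*s**2*sin(3*s/2) - 8*s*sin(3*s/2)/3 + 8*s*cos(3*s/2)/3 - 28*sin(3*s/2)/9 - 16*cos(3*s/2)/9; evaluating from -2*pi to 2*pi: ∫_{-2*pi}^{2*pi} (3*s**2 - 4*s - 2) cos(3*s/2) ds = (16/9 - 16*pi/3) - (16/9 + 16*pi/3) = -32*pi/3.
Hence a_3 = (1/(2*pi))·(-32*pi/3) = -16/3.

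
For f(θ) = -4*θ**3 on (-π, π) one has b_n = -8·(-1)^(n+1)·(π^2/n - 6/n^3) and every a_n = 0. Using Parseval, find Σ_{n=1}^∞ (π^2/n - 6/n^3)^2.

pi**6/14

Parseval: Σ b_n^2 = (1/π) ∫_{-π}^{π} f(θ)^2 dθ = 32*pi**6/7.
b_n^2 = 64·(π^2/n - 6/n^3)^2, so the sum equals (32*pi**6/7)/64 = pi**6/14.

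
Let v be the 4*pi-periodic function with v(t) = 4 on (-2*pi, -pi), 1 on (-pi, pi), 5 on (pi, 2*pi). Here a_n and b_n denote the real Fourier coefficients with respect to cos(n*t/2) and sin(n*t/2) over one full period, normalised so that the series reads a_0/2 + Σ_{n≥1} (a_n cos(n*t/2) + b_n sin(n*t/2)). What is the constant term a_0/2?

11/4

a_0 = (1/(2*pi)) ∫_{-2*pi}^{2*pi} v(t) dt = (1/(2*pi)) · (11*pi) = 11/2.
So the constant term a_0/2 = 11/4.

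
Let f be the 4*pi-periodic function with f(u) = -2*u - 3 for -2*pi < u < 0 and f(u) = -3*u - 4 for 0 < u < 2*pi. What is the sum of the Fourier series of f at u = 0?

-7/2

At u = 0 the one-sided limits are f(0^-) = -3 and f(0^+) = -4.
By Dirichlet's theorem the series converges to their average, [(-3) + (-4)]/2 = -7/2.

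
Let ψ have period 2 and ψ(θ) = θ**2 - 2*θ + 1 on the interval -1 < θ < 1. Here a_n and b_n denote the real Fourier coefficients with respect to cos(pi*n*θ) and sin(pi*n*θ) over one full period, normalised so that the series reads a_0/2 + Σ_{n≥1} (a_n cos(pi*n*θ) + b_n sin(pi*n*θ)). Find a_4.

1/(4*pi**2)

a_4 = ∫_{-1}^{1} ψ(θ) cos(4*pi*θ) dθ.
Integrating by parts twice (tabular method), an antiderivative of (θ**2 - 2*θ + 1) cos(4*pi*θ) is θ**2*sin(4*pi*θ)/(4*pi) - θ*sin(4*pi*θ)/(2*pi) + θ*cos(4*pi*θ)/(8*pi**2) - sin(4*pi*θ)/(32*pi**3) + sin(4*pi*θ)/(4*pi) - cos(4*pi*θ)/(8*pi**2); evaluating from -1 to 1: ∫_{-1}^{1} (θ**2 - 2*θ + 1) cos(4*pi*θ) dθ = (0) - (-1/(4*pi**2)) = 1/(4*pi**2).
Hence a_4 = 1/(4*pi**2).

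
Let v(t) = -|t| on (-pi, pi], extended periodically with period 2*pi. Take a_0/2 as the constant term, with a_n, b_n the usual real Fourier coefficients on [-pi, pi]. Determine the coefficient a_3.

4/(9*pi)

a_3 = 1/pi ∫_{-pi}^{pi} v(t) cos(3*t) dt.
v is even and cos(3*t) is even, so the integrand is even and a_3 = 2/pi ∫_0^{pi} v(t) cos(3*t) dt.
Integrating by parts (boundary term plus one more integral), an antiderivative of (-t) cos(3*t) is -t*sin(3*t)/3 - cos(3*t)/9; evaluating from 0 to pi: ∫_{0}^{pi} (-t) cos(3*t) dt = (1/9) - (-1/9) = 2/9.
Hence a_3 = (2/pi)·(2/9) = 4/(9*pi).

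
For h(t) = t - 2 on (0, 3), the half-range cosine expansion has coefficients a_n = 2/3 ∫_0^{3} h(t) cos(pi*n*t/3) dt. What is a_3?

a_3 = 2/3 ∫_0^{3} (t - 2) cos(pi*t) dt.
Integrating by parts (boundary term plus one more integral), an antiderivative of (t - 2) cos(pi*t) is t*sin(pi*t)/pi - 2*sin(pi*t)/pi + cos(pi*t)/pi**2; evaluating from 0 to 3: ∫_{0}^{3} (t - 2) cos(pi*t) dt = (-1/pi**2) - (pi**(-2)) = -2/pi**2.
Hence a_3 = (2/3)·(-2/pi**2) = -4/(3*pi**2).

-4/(3*pi**2)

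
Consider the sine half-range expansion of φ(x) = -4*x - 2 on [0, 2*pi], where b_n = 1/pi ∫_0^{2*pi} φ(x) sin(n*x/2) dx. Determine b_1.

-16 - 8/pi

b_1 = 1/pi ∫_0^{2*pi} (-4*x - 2) sin(x/2) dx.
Integrating by parts (boundary term plus one more integral), an antiderivative of (-4*x - 2) sin(x/2) is 8*x*cos(x/2) - 16*sin(x/2) + 4*cos(x/2); evaluating from 0 to 2*pi: ∫_{0}^{2*pi} (-4*x - 2) sin(x/2) dx = (-16*pi - 4) - (4) = -16*pi - 8.
Hence b_1 = (1/pi)·(-16*pi - 8) = -16 - 8/pi.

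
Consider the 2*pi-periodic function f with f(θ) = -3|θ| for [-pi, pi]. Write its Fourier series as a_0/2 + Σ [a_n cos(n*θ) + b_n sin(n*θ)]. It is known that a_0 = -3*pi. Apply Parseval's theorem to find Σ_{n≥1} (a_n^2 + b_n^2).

Parseval: a_0^2/2 + Σ_{n≥1} (a_n^2+b_n^2) = 1/pi ∫_{-pi}^{pi} f(θ)^2 dθ = 6*pi**2.
Subtract a_0^2/2 = 9*pi**2/2: Σ (a_n^2+b_n^2) = 3*pi**2/2.

3*pi**2/2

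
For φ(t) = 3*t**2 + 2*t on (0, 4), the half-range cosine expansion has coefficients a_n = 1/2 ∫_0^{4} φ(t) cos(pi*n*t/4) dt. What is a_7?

a_7 = 1/2 ∫_0^{4} (3*t**2 + 2*t) cos(7*pi*t/4) dt.
Integrating by parts twice (tabular method), an antiderivative of (3*t**2 + 2*t) cos(7*pi*t/4) is 12*t**2*sin(7*pi*t/4)/(7*pi) + 8*t*sin(7*pi*t/4)/(7*pi) + 96*t*cos(7*pi*t/4)/(49*pi**2) - 384*sin(7*pi*t/4)/(343*pi**3) + 32*cos(7*pi*t/4)/(49*pi**2); evaluating from 0 to 4: ∫_{0}^{4} (3*t**2 + 2*t) cos(7*pi*t/4) dt = (-416/(49*pi**2)) - (32/(49*pi**2)) = -64/(7*pi**2).
Hence a_7 = (1/2)·(-64/(7*pi**2)) = -32/(7*pi**2).

-32/(7*pi**2)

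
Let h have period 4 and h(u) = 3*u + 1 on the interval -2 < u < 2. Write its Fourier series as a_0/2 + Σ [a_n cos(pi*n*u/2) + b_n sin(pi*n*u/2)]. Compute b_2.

-6/pi

b_2 = 1/2 ∫_{-2}^{2} h(u) sin(pi*u) du.
Integrating by parts (boundary term plus one more integral), an antiderivative of (3*u + 1) sin(pi*u) is -3*u*cos(pi*u)/pi + 3*sin(pi*u)/pi**2 - cos(pi*u)/pi; evaluating from -2 to 2: ∫_{-2}^{2} (3*u + 1) sin(pi*u) du = (-7/pi) - (5/pi) = -12/pi.
Hence b_2 = (1/2)·(-12/pi) = -6/pi.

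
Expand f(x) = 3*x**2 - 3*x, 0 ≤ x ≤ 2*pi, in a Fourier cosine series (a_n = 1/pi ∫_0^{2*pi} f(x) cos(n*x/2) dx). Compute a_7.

a_7 = 1/pi ∫_0^{2*pi} (3*x**2 - 3*x) cos(7*x/2) dx.
Integrating by parts twice (tabular method), an antiderivative of (3*x**2 - 3*x) cos(7*x/2) is 6*x**2*sin(7*x/2)/7 - 6*x*sin(7*x/2)/7 + 24*x*cos(7*x/2)/49 - 48*sin(7*x/2)/343 - 12*cos(7*x/2)/49; evaluating from 0 to 2*pi: ∫_{0}^{2*pi} (3*x**2 - 3*x) cos(7*x/2) dx = (12/49 - 48*pi/49) - (-12/49) = 24/49 - 48*pi/49.
Hence a_7 = (1/pi)·(24/49 - 48*pi/49) = 24*(1 - 2*pi)/(49*pi).

24*(1 - 2*pi)/(49*pi)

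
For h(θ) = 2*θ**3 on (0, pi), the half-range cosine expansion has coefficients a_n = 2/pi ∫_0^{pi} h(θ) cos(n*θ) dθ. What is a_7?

12*(4 - 49*pi**2)/(2401*pi)

a_7 = 2/pi ∫_0^{pi} (2*θ**3) cos(7*θ) dθ.
Integrating by parts three times (tabular method), an antiderivative of (2*θ**3) cos(7*θ) is 2*θ**3*sin(7*θ)/7 + 6*θ**2*cos(7*θ)/49 - 12*θ*sin(7*θ)/343 - 12*cos(7*θ)/2401; evaluating from 0 to pi: ∫_{0}^{pi} (2*θ**3) cos(7*θ) dθ = (12/2401 - 6*pi**2/49) - (-12/2401) = 24/2401 - 6*pi**2/49.
Hence a_7 = (2/pi)·(24/2401 - 6*pi**2/49) = 12*(4 - 49*pi**2)/(2401*pi).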